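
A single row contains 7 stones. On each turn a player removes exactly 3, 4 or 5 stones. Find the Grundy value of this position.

Compute g(0), g(1), … for moves {3, 4, 5}:
k:     0  1  2  3  4  5  6  7
g(k):  0  0  0  1  1  1  2  2
So g(7) = 2.

2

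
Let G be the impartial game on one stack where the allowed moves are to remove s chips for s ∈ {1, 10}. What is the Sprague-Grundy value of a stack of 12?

Compute g(0), g(1), … for moves {1, 10}:
g(0) = mex{} = 0
g(1) = mex{0} = 1
g(2) = mex{1} = 0
g(3) = mex{0} = 1
g(4) = mex{1} = 0
g(5) = mex{0} = 1
g(6) = mex{1} = 0
g(7) = mex{0} = 1
g(8) = mex{1} = 0
g(9) = mex{0} = 1
g(10) = mex{0,1} = 2
g(11) = mex{1,2} = 0
g(12) = mex{0} = 1
So g(12) = 1.

1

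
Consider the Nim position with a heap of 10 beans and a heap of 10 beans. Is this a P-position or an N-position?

Write each in binary and XOR column by column:
  1010  (10)
  1010  (10)
  ----
  0000  (0)
The nim-sum is 0, so this is a P-position: the player to move is in a losing position under optimal play.

P-position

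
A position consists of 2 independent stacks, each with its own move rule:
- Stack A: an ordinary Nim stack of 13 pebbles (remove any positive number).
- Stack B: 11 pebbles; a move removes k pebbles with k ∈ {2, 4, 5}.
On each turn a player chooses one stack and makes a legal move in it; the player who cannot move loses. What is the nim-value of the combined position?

Stack A is a plain Nim stack of size 13, so its Grundy value is 13.
Build the Grundy sequence for stack B with g(k) = mex{g(k−s) : s ∈ {2, 4, 5}, s ≤ k}:
k:     0  1  2  3  4  5  6  7  8  9 10 11
g(k):  0  0  1  1  2  2  3  0  0  1  1  2
So g(11) = 2.
The value of a disjunctive sum is the nim-sum of the parts.
Combined value = 13 ⊕ 2 = 15.

15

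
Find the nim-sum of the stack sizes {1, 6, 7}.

Bitwise XOR of the heap sizes:
  001  (1)
  110  (6)
  111  (7)
  ---
  000  (0)

0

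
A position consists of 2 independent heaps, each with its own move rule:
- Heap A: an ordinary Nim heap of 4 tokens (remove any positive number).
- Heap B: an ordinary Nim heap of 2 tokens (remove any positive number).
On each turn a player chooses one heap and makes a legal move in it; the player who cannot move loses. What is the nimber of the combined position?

6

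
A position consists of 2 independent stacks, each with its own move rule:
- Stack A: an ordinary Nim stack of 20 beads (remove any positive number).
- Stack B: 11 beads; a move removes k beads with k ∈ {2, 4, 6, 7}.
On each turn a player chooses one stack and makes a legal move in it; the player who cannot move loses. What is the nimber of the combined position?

Stack A is a plain Nim stack of size 20, so its Grundy value is 20.
Grundy values for stack B (subtraction set {2, 4, 6, 7}):
k:     0  1  2  3  4  5  6  7  8  9 10 11
g(k):  0  0  1  1  2  2  3  3  4  0  0  1
So g(11) = 1.
The value of a disjunctive sum is the nim-sum of the parts.
Combined value = 20 ⊕ 1 = 21.

21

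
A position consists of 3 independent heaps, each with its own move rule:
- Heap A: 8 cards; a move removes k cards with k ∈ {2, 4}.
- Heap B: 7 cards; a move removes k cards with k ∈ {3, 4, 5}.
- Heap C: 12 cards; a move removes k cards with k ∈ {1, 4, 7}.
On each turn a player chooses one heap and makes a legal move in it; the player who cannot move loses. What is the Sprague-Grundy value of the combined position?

For heap A, compute g(0), g(1), … with moves {2, 4}:
g(0) = mex{} = 0
g(1) = mex{} = 0
g(2) = mex{0} = 1
g(3) = mex{0} = 1
g(4) = mex{0,1} = 2
g(5) = mex{0,1} = 2
g(6) = mex{1,2} = 0
g(7) = mex{1,2} = 0
g(8) = mex{0,2} = 1
So g(8) = 1.
Grundy values for heap B (subtraction set {3, 4, 5}):
g(0) = mex{} = 0
g(1) = mex{} = 0
g(2) = mex{} = 0
g(3) = mex{0} = 1
g(4) = mex{0} = 1
g(5) = mex{0} = 1
g(6) = mex{0,1} = 2
g(7) = mex{0,1} = 2
So g(7) = 2.
Grundy values for heap C (subtraction set {1, 4, 7}):
k:     0  1  2  3  4  5  6  7  8  9 10 11 12
g(k):  0  1  0  1  2  0  1  2  0  1  0  1  2
So g(12) = 2.
By the Sprague-Grundy theorem, the Grundy value of a sum of independent games is the XOR of the component values.
Combined value = 1 ⊕ 2 ⊕ 2 = 1.

1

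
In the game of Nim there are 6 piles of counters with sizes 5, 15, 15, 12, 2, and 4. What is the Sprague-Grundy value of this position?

Bitwise XOR of the heap sizes:
  0101  (5)
  1111  (15)
  1111  (15)
  1100  (12)
  0010  (2)
  0100  (4)
  ----
  1111  (15)

15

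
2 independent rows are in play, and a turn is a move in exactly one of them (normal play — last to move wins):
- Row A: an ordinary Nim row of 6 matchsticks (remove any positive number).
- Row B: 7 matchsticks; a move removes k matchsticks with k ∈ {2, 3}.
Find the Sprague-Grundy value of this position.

7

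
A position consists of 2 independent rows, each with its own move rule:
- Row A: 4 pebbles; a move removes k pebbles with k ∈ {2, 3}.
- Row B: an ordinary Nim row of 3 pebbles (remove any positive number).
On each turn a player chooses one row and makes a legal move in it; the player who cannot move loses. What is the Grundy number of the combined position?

1

For row A, compute g(0), g(1), … with moves {2, 3}:
k:     0  1  2  3  4
g(k):  0  0  1  1  2
So g(4) = 2.
Row B is a plain Nim row of size 3, so its Grundy value is 3.
The value of a disjunctive sum is the nim-sum of the parts.
Combined value = 2 XOR 3 = 1.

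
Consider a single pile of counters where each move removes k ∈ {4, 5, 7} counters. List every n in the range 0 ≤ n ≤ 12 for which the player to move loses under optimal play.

0, 1, 2, 3, 11, 12

Compute g(0), g(1), … for moves {4, 5, 7}:
k:     0  1  2  3  4  5  6  7  8  9 10 11 12
g(k):  0  0  0  0  1  1  1  1  2  2  2  0  0
The P-positions (g = 0) in 0..12 are 0, 1, 2, 3, 11, 12.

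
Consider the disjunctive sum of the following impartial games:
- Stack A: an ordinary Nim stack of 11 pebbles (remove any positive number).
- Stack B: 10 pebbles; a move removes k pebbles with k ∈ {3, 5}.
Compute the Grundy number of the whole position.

11

Stack A is a plain Nim stack of size 11, so its Grundy value is 11.
Grundy values for stack B (subtraction set {3, 5}):
g(0) = mex{} = 0
g(1) = mex{} = 0
g(2) = mex{} = 0
g(3) = mex{0} = 1
g(4) = mex{0} = 1
g(5) = mex{0} = 1
g(6) = mex{0,1} = 2
g(7) = mex{0,1} = 2
g(8) = mex{1} = 0
g(9) = mex{1,2} = 0
g(10) = mex{1,2} = 0
So g(10) = 0.
By the Sprague-Grundy theorem, the Grundy value of a sum of independent games is the XOR of the component values.
Combined value = 11 ⊕ 0 = 11.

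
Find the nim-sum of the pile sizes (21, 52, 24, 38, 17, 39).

Nim-sum: 21 XOR 52 XOR 24 XOR 38 XOR 17 XOR 39 = 41.

41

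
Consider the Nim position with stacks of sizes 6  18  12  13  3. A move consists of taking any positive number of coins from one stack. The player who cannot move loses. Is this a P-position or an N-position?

N-position

Write each in binary and XOR column by column:
  00110  (6)
  10010  (18)
  01100  (12)
  01101  (13)
  00011  (3)
  -----
  10110  (22)
The nim-sum is 22 ≠ 0, so this is an N-position: the player to move can win.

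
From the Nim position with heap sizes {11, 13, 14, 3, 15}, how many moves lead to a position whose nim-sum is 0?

3

Nim-sum: 11 ⊕ 13 ⊕ 14 ⊕ 3 ⊕ 15 = 4.
The overall nim-sum is X = 4. A heap of size p has a winning move iff p XOR X < p (reduce it to p XOR X).
  11: 11 XOR 4 = 15 ≥ 11 — no move.
  13: 13 XOR 4 = 9 < 13 — winning move (to 9).
  14: 14 XOR 4 = 10 < 14 — winning move (to 10).
  3: 3 XOR 4 = 7 ≥ 3 — no move.
  15: 15 XOR 4 = 11 < 15 — winning move (to 11).
That gives 3 winning moves.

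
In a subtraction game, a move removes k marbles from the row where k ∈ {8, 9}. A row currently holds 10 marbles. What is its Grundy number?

Grundy values for subtraction set {8, 9}:
k:     0  1  2  3  4  5  6  7  8  9 10
g(k):  0  0  0  0  0  0  0  0  1  1  1
So g(10) = 1.

1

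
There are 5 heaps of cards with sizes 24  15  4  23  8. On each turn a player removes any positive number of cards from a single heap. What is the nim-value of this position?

12

Compute the nim-sum pairwise:
24 XOR 15 = 23
23 XOR 4 = 19
19 XOR 23 = 4
4 XOR 8 = 12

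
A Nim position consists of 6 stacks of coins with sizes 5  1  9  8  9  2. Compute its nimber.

14

Nim-sum: 5 ^ 1 ^ 9 ^ 8 ^ 9 ^ 2 = 14.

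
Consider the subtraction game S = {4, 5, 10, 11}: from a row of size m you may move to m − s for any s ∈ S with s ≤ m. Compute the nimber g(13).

1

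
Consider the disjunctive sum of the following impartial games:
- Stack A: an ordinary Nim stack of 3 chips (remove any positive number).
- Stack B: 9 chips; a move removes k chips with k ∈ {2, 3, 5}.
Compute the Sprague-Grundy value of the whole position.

Stack A is a plain Nim stack of size 3, so its Grundy value is 3.
Grundy values for stack B (subtraction set {2, 3, 5}):
k:     0  1  2  3  4  5  6  7  8  9
g(k):  0  0  1  1  2  2  3  0  0  1
So g(9) = 1.
By the Sprague-Grundy theorem, the Grundy value of a sum of independent games is the XOR of the component values.
Combined value = 3 ⊕ 1 = 2.

2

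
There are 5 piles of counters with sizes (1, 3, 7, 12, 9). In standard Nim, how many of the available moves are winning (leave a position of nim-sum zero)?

0

Nim-sum: 1 ^ 3 ^ 7 ^ 12 ^ 9 = 0.
The nim-sum is already 0, so every move leaves a nonzero nim-sum — there are no winning moves.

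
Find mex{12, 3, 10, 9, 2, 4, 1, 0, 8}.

The values 0, 1, 2, 3, 4 are all present; 5 is the first non-negative integer missing from the set.

5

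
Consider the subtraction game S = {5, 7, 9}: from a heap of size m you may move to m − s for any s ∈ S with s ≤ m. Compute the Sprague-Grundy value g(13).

2

Grundy values for subtraction set {5, 7, 9}:
g(0) = mex{} = 0
g(1) = mex{} = 0
g(2) = mex{} = 0
g(3) = mex{} = 0
g(4) = mex{} = 0
g(5) = mex{0} = 1
g(6) = mex{0} = 1
g(7) = mex{0} = 1
g(8) = mex{0} = 1
g(9) = mex{0} = 1
g(10) = mex{0,1} = 2
g(11) = mex{0,1} = 2
g(12) = mex{0,1} = 2
g(13) = mex{0,1} = 2
So g(13) = 2.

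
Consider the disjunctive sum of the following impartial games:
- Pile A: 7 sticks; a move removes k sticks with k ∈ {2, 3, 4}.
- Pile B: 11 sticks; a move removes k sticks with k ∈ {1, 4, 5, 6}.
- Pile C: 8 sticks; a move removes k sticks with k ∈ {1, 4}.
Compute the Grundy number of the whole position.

1

For pile A, compute g(0), g(1), … with moves {2, 3, 4}:
g(0) = mex{} = 0
g(1) = mex{} = 0
g(2) = mex{0} = 1
g(3) = mex{0} = 1
g(4) = mex{0,1} = 2
g(5) = mex{0,1} = 2
g(6) = mex{1,2} = 0
g(7) = mex{1,2} = 0
So g(7) = 0.
For pile B, compute g(0), g(1), … with moves {1, 4, 5, 6}:
k:     0  1  2  3  4  5  6  7  8  9 10 11
g(k):  0  1  0  1  2  3  2  3  4  0  1  0
So g(11) = 0.
Grundy values for pile C (subtraction set {1, 4}):
k:     0  1  2  3  4  5  6  7  8
g(k):  0  1  0  1  2  0  1  0  1
So g(8) = 1.
The value of a disjunctive sum is the nim-sum of the parts.
Combined value = 0 XOR 0 XOR 1 = 1.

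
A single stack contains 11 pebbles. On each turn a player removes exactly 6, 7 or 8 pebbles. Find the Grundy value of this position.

1

Compute g(0), g(1), … for moves {6, 7, 8}:
k:     0  1  2  3  4  5  6  7  8  9 10 11
g(k):  0  0  0  0  0  0  1  1  1  1  1  1
So g(11) = 1.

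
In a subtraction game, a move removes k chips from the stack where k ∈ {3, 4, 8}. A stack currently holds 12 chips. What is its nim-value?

0

Compute g(0), g(1), … for moves {3, 4, 8}:
k:     0  1  2  3  4  5  6  7  8  9 10 11 12
g(k):  0  0  0  1  1  1  2  0  2  3  1  3  0
So g(12) = 0.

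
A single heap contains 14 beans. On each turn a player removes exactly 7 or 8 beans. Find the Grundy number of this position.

2

Compute g(0), g(1), … for moves {7, 8}:
g(0) = mex{} = 0
g(1) = mex{} = 0
g(2) = mex{} = 0
g(3) = mex{} = 0
g(4) = mex{} = 0
g(5) = mex{} = 0
g(6) = mex{} = 0
g(7) = mex{0} = 1
g(8) = mex{0} = 1
g(9) = mex{0} = 1
g(10) = mex{0} = 1
g(11) = mex{0} = 1
g(12) = mex{0} = 1
g(13) = mex{0} = 1
g(14) = mex{0,1} = 2
So g(14) = 2.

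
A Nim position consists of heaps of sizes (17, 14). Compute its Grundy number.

Compute the nim-sum pairwise:
17 XOR 14 = 31

31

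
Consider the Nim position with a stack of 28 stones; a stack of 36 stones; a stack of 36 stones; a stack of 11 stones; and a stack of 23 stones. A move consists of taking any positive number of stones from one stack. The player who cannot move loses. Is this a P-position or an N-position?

Compute the nim-sum pairwise:
28 XOR 36 = 56
56 XOR 36 = 28
28 XOR 11 = 23
23 XOR 23 = 0
The nim-sum is 0, so this is a P-position: the player to move is in a losing position under optimal play.

P-position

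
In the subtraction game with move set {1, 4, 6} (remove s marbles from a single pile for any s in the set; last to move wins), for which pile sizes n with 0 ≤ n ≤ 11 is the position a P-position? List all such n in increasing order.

0, 2, 5, 7, 10

Compute g(0), g(1), … for moves {1, 4, 6}:
g(0) = mex{} = 0
g(1) = mex{0} = 1
g(2) = mex{1} = 0
g(3) = mex{0} = 1
g(4) = mex{0,1} = 2
g(5) = mex{1,2} = 0
g(6) = mex{0} = 1
g(7) = mex{1} = 0
g(8) = mex{0,2} = 1
g(9) = mex{0,1} = 2
g(10) = mex{1,2} = 0
g(11) = mex{0} = 1
The P-positions (g = 0) in 0..11 are 0, 2, 5, 7, 10.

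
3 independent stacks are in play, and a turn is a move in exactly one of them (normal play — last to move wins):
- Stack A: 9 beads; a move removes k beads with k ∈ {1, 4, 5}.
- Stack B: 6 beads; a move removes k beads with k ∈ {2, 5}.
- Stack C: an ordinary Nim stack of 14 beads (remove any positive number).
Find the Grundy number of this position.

Build the Grundy sequence for stack A with g(k) = mex{g(k−s) : s ∈ {1, 4, 5}, s ≤ k}:
g(0) = mex{} = 0
g(1) = mex{0} = 1
g(2) = mex{1} = 0
g(3) = mex{0} = 1
g(4) = mex{0,1} = 2
g(5) = mex{0,1,2} = 3
g(6) = mex{0,1,3} = 2
g(7) = mex{0,1,2} = 3
g(8) = mex{1,2,3} = 0
g(9) = mex{0,2,3} = 1
So g(9) = 1.
Grundy values for stack B (subtraction set {2, 5}):
g(0) = mex{} = 0
g(1) = mex{} = 0
g(2) = mex{0} = 1
g(3) = mex{0} = 1
g(4) = mex{1} = 0
g(5) = mex{0,1} = 2
g(6) = mex{0} = 1
So g(6) = 1.
Stack C is a plain Nim stack of size 14, so its Grundy value is 14.
By the Sprague-Grundy theorem, the Grundy value of a sum of independent games is the XOR of the component values.
Combined value = 1 XOR 1 XOR 14 = 14.

14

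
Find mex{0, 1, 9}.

2

The values 0, 1 are all present; 2 is the first non-negative integer missing from the set.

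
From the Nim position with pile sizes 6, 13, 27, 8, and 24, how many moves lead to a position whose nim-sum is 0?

0

Compute the nim-sum pairwise:
6 ^ 13 = 11
11 ^ 27 = 16
16 ^ 8 = 24
24 ^ 24 = 0
The nim-sum is already 0, so every move leaves a nonzero nim-sum — there are no winning moves.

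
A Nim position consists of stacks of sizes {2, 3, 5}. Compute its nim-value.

Nim-sum: 2 XOR 3 XOR 5 = 4.

4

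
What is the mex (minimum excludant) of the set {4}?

0 is not in the set, so the mex is 0.

0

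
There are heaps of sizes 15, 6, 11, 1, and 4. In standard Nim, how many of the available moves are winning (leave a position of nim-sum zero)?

3

Compute the nim-sum pairwise:
15 ^ 6 = 9
9 ^ 11 = 2
2 ^ 1 = 3
3 ^ 4 = 7
The overall nim-sum is X = 7. A heap of size p has a winning move iff p XOR X < p (reduce it to p XOR X).
  15: 15 XOR 7 = 8 < 15 — winning move (to 8).
  6: 6 XOR 7 = 1 < 6 — winning move (to 1).
  11: 11 XOR 7 = 12 ≥ 11 — no move.
  1: 1 XOR 7 = 6 ≥ 1 — no move.
  4: 4 XOR 7 = 3 < 4 — winning move (to 3).
That gives 3 winning moves.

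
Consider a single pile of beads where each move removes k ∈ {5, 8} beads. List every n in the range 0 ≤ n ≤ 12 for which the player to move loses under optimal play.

Grundy values for subtraction set {5, 8}:
g(0) = mex{} = 0
g(1) = mex{} = 0
g(2) = mex{} = 0
g(3) = mex{} = 0
g(4) = mex{} = 0
g(5) = mex{0} = 1
g(6) = mex{0} = 1
g(7) = mex{0} = 1
g(8) = mex{0} = 1
g(9) = mex{0} = 1
g(10) = mex{0,1} = 2
g(11) = mex{0,1} = 2
g(12) = mex{0,1} = 2
The P-positions (g = 0) in 0..12 are 0, 1, 2, 3, 4.

0, 1, 2, 3, 4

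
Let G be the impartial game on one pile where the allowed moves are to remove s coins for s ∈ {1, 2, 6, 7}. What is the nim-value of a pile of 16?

0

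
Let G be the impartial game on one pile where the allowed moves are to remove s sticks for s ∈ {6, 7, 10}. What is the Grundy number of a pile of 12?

2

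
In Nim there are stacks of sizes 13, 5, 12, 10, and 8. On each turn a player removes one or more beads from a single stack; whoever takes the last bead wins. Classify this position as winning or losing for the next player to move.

Nim-sum: 13 XOR 5 XOR 12 XOR 10 XOR 8 = 6.
The nim-sum is 6 ≠ 0, so this is an N-position: the player to move can win.

Winning position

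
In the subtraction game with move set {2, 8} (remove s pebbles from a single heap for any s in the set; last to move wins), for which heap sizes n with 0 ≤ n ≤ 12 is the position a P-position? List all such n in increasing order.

Build the Grundy sequence with g(k) = mex{g(k−s) : s ∈ {2, 8}, s ≤ k}:
k:     0  1  2  3  4  5  6  7  8  9 10 11 12
g(k):  0  0  1  1  0  0  1  1  2  2  0  0  1
The P-positions (g = 0) in 0..12 are 0, 1, 4, 5, 10, 11.

0, 1, 4, 5, 10, 11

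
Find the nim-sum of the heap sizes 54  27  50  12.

Nim-sum: 54 ⊕ 27 ⊕ 50 ⊕ 12 = 19.

19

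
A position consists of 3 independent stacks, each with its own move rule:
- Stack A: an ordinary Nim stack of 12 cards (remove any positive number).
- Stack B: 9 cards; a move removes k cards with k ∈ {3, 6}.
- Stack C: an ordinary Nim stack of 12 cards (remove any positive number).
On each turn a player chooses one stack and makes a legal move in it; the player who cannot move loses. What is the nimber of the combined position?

0

Stack A is a plain Nim stack of size 12, so its Grundy value is 12.
For stack B, compute g(0), g(1), … with moves {3, 6}:
k:     0  1  2  3  4  5  6  7  8  9
g(k):  0  0  0  1  1  1  2  2  2  0
So g(9) = 0.
Stack C is a plain Nim stack of size 12, so its Grundy value is 12.
By the Sprague-Grundy theorem, the Grundy value of a sum of independent games is the XOR of the component values.
Combined value = 12 ⊕ 0 ⊕ 12 = 0.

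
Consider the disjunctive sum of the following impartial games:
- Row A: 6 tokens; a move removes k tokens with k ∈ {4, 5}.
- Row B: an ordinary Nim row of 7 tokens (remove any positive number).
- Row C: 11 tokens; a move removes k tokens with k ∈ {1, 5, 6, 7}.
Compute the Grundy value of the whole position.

5

Grundy values for row A (subtraction set {4, 5}):
k:     0  1  2  3  4  5  6
g(k):  0  0  0  0  1  1  1
So g(6) = 1.
Row B is a plain Nim row of size 7, so its Grundy value is 7.
Grundy values for row C (subtraction set {1, 5, 6, 7}):
k:     0  1  2  3  4  5  6  7  8  9 10 11
g(k):  0  1  0  1  0  1  2  3  2  3  2  3
So g(11) = 3.
By the Sprague-Grundy theorem, the Grundy value of a sum of independent games is the XOR of the component values.
Combined value = 1 XOR 7 XOR 3 = 5.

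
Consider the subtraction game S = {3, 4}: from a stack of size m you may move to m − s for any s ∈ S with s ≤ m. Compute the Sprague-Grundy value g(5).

Grundy values for subtraction set {3, 4}:
k:     0  1  2  3  4  5
g(k):  0  0  0  1  1  1
So g(5) = 1.

1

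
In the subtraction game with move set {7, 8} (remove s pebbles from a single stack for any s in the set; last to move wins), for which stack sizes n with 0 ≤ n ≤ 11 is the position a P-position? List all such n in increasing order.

0, 1, 2, 3, 4, 5, 6

Build the Grundy sequence with g(k) = mex{g(k−s) : s ∈ {7, 8}, s ≤ k}:
g(0) = mex{} = 0
g(1) = mex{} = 0
g(2) = mex{} = 0
g(3) = mex{} = 0
g(4) = mex{} = 0
g(5) = mex{} = 0
g(6) = mex{} = 0
g(7) = mex{0} = 1
g(8) = mex{0} = 1
g(9) = mex{0} = 1
g(10) = mex{0} = 1
g(11) = mex{0} = 1
The P-positions (g = 0) in 0..11 are 0, 1, 2, 3, 4, 5, 6.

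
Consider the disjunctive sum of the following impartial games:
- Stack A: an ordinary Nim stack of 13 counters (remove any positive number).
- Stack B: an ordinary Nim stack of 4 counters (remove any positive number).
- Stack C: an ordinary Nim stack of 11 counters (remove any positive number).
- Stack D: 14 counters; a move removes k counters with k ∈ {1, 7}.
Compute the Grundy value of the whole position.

Stack A is a plain Nim stack of size 13, so its Grundy value is 13.
Stack B is a plain Nim stack of size 4, so its Grundy value is 4.
Stack C is a plain Nim stack of size 11, so its Grundy value is 11.
Build the Grundy sequence for stack D with g(k) = mex{g(k−s) : s ∈ {1, 7}, s ≤ k}:
k:     0  1  2  3  4  5  6  7  8  9 10 11 12 13 14
g(k):  0  1  0  1  0  1  0  1  0  1  0  1  0  1  0
So g(14) = 0.
By the Sprague-Grundy theorem, the Grundy value of a sum of independent games is the XOR of the component values.
Combined value = 13 XOR 4 XOR 11 XOR 0 = 2.

2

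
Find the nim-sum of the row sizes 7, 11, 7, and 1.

10

Bitwise XOR of the heap sizes:
  0111  (7)
  1011  (11)
  0111  (7)
  0001  (1)
  ----
  1010  (10)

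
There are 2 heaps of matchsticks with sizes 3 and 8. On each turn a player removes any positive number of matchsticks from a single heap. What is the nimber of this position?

In binary:
  0011  (3)
  1000  (8)
  ----
  1011  (11)

11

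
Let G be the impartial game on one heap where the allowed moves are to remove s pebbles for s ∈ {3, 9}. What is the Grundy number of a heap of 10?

1

Build the Grundy sequence with g(k) = mex{g(k−s) : s ∈ {3, 9}, s ≤ k}:
k:     0  1  2  3  4  5  6  7  8  9 10
g(k):  0  0  0  1  1  1  0  0  0  1  1
So g(10) = 1.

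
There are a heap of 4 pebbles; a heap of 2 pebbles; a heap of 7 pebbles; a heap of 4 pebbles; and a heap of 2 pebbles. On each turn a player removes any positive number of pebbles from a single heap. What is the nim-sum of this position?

Compute the nim-sum pairwise:
4 ^ 2 = 6
6 ^ 7 = 1
1 ^ 4 = 5
5 ^ 2 = 7

7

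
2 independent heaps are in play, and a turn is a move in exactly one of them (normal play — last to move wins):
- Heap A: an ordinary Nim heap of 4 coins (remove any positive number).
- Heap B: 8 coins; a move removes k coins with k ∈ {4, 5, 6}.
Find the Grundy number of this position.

Heap A is a plain Nim heap of size 4, so its Grundy value is 4.
Grundy values for heap B (subtraction set {4, 5, 6}):
k:     0  1  2  3  4  5  6  7  8
g(k):  0  0  0  0  1  1  1  1  2
So g(8) = 2.
The value of a disjunctive sum is the nim-sum of the parts.
Combined value = 4 XOR 2 = 6.

6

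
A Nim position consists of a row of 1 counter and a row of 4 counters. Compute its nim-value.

Nim-sum: 1 ⊕ 4 = 5.

5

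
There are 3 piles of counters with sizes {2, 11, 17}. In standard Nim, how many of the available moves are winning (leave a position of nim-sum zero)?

Bitwise XOR of the heap sizes:
  00010  (2)
  01011  (11)
  10001  (17)
  -----
  11000  (24)
The overall nim-sum is X = 24. A pile of size p has a winning move iff p XOR X < p (reduce it to p XOR X).
  2: 2 XOR 24 = 26 ≥ 2 — no move.
  11: 11 XOR 24 = 19 ≥ 11 — no move.
  17: 17 XOR 24 = 9 < 17 — winning move (to 9).
That gives 1 winning move.

1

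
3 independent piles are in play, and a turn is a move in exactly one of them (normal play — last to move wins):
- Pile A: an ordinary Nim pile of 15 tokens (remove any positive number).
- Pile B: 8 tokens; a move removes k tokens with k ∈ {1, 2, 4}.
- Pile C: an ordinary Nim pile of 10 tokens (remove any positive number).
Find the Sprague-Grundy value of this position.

Pile A is a plain Nim pile of size 15, so its Grundy value is 15.
Build the Grundy sequence for pile B with g(k) = mex{g(k−s) : s ∈ {1, 2, 4}, s ≤ k}:
g(0) = mex{} = 0
g(1) = mex{0} = 1
g(2) = mex{0,1} = 2
g(3) = mex{1,2} = 0
g(4) = mex{0,2} = 1
g(5) = mex{0,1} = 2
g(6) = mex{1,2} = 0
g(7) = mex{0,2} = 1
g(8) = mex{0,1} = 2
So g(8) = 2.
Pile C is a plain Nim pile of size 10, so its Grundy value is 10.
By the Sprague-Grundy theorem, the Grundy value of a sum of independent games is the XOR of the component values.
Combined value = 15 XOR 2 XOR 10 = 7.

7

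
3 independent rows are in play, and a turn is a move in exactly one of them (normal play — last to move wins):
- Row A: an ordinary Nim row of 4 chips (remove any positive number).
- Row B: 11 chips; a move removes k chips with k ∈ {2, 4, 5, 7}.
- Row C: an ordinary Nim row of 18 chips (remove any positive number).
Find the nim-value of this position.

Row A is a plain Nim row of size 4, so its Grundy value is 4.
Build the Grundy sequence for row B with g(k) = mex{g(k−s) : s ∈ {2, 4, 5, 7}, s ≤ k}:
g(0) = mex{} = 0
g(1) = mex{} = 0
g(2) = mex{0} = 1
g(3) = mex{0} = 1
g(4) = mex{0,1} = 2
g(5) = mex{0,1} = 2
g(6) = mex{0,1,2} = 3
g(7) = mex{0,1,2} = 3
g(8) = mex{0,1,2,3} = 4
g(9) = mex{1,2,3} = 0
g(10) = mex{1,2,3,4} = 0
g(11) = mex{0,2,3} = 1
So g(11) = 1.
Row C is a plain Nim row of size 18, so its Grundy value is 18.
By the Sprague-Grundy theorem, the Grundy value of a sum of independent games is the XOR of the component values.
Combined value = 4 ⊕ 1 ⊕ 18 = 23.

23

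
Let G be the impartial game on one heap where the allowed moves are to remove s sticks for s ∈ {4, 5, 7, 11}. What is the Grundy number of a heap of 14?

3

Grundy values for subtraction set {4, 5, 7, 11}:
g(0) = mex{} = 0
g(1) = mex{} = 0
g(2) = mex{} = 0
g(3) = mex{} = 0
g(4) = mex{0} = 1
g(5) = mex{0} = 1
g(6) = mex{0} = 1
g(7) = mex{0} = 1
g(8) = mex{0,1} = 2
g(9) = mex{0,1} = 2
g(10) = mex{0,1} = 2
g(11) = mex{0,1} = 2
g(12) = mex{0,1,2} = 3
g(13) = mex{0,1,2} = 3
g(14) = mex{0,1,2} = 3
So g(14) = 3.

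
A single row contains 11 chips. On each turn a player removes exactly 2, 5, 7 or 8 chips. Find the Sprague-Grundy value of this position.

3

Build the Grundy sequence with g(k) = mex{g(k−s) : s ∈ {2, 5, 7, 8}, s ≤ k}:
g(0) = mex{} = 0
g(1) = mex{} = 0
g(2) = mex{0} = 1
g(3) = mex{0} = 1
g(4) = mex{1} = 0
g(5) = mex{0,1} = 2
g(6) = mex{0} = 1
g(7) = mex{0,1,2} = 3
g(8) = mex{0,1} = 2
g(9) = mex{0,1,3} = 2
g(10) = mex{1,2} = 0
g(11) = mex{0,1,2} = 3
So g(11) = 3.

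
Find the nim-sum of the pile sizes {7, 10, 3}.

In binary:
  0111  (7)
  1010  (10)
  0011  (3)
  ----
  1110  (14)

14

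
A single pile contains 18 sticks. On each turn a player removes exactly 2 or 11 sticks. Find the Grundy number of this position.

0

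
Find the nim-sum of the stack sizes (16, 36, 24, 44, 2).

Nim-sum: 16 ⊕ 36 ⊕ 24 ⊕ 44 ⊕ 2 = 2.

2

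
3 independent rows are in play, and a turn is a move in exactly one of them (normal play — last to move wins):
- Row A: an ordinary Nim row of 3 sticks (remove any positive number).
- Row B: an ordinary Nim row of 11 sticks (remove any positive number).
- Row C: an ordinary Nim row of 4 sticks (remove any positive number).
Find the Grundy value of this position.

12

Row A is a plain Nim row of size 3, so its Grundy value is 3.
Row B is a plain Nim row of size 11, so its Grundy value is 11.
Row C is a plain Nim row of size 4, so its Grundy value is 4.
The value of a disjunctive sum is the nim-sum of the parts.
Combined value = 3 XOR 11 XOR 4 = 12.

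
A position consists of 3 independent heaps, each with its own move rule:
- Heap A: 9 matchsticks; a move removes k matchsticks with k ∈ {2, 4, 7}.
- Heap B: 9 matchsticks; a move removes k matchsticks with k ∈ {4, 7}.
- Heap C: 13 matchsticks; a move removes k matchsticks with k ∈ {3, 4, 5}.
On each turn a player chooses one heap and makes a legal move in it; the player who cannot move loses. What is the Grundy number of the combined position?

3

For heap A, compute g(0), g(1), … with moves {2, 4, 7}:
k:     0  1  2  3  4  5  6  7  8  9
g(k):  0  0  1  1  2  2  0  3  1  0
So g(9) = 0.
Build the Grundy sequence for heap B with g(k) = mex{g(k−s) : s ∈ {4, 7}, s ≤ k}:
g(0) = mex{} = 0
g(1) = mex{} = 0
g(2) = mex{} = 0
g(3) = mex{} = 0
g(4) = mex{0} = 1
g(5) = mex{0} = 1
g(6) = mex{0} = 1
g(7) = mex{0} = 1
g(8) = mex{0,1} = 2
g(9) = mex{0,1} = 2
So g(9) = 2.
Grundy values for heap C (subtraction set {3, 4, 5}):
g(0) = mex{} = 0
g(1) = mex{} = 0
g(2) = mex{} = 0
g(3) = mex{0} = 1
g(4) = mex{0} = 1
g(5) = mex{0} = 1
g(6) = mex{0,1} = 2
g(7) = mex{0,1} = 2
g(8) = mex{1} = 0
g(9) = mex{1,2} = 0
g(10) = mex{1,2} = 0
g(11) = mex{0,2} = 1
g(12) = mex{0,2} = 1
g(13) = mex{0} = 1
So g(13) = 1.
The value of a disjunctive sum is the nim-sum of the parts.
Combined value = 0 ⊕ 2 ⊕ 1 = 3.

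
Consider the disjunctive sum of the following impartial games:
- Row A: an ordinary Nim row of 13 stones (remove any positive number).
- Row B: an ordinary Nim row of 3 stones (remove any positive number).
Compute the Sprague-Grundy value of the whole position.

Row A is a plain Nim row of size 13, so its Grundy value is 13.
Row B is a plain Nim row of size 3, so its Grundy value is 3.
The value of a disjunctive sum is the nim-sum of the parts.
Combined value = 13 XOR 3 = 14.

14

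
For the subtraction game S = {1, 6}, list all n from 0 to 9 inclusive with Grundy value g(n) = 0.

0, 2, 4, 7, 9

Build the Grundy sequence with g(k) = mex{g(k−s) : s ∈ {1, 6}, s ≤ k}:
k:     0  1  2  3  4  5  6  7  8  9
g(k):  0  1  0  1  0  1  2  0  1  0
The P-positions (g = 0) in 0..9 are 0, 2, 4, 7, 9.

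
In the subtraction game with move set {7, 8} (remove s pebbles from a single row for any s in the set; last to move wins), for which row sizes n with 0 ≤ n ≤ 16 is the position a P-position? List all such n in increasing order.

0, 1, 2, 3, 4, 5, 6, 15, 16

Compute g(0), g(1), … for moves {7, 8}:
k:     0  1  2  3  4  5  6  7  8  9 10 11 12 13 14 15 16
g(k):  0  0  0  0  0  0  0  1  1  1  1  1  1  1  2  0  0
The P-positions (g = 0) in 0..16 are 0, 1, 2, 3, 4, 5, 6, 15, 16.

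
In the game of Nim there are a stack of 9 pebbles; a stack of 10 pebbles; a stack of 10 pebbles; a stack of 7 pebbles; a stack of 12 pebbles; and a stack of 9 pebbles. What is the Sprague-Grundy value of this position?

Compute the nim-sum pairwise:
9 XOR 10 = 3
3 XOR 10 = 9
9 XOR 7 = 14
14 XOR 12 = 2
2 XOR 9 = 11

11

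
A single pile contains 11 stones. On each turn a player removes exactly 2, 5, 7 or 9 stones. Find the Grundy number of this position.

3

Grundy values for subtraction set {2, 5, 7, 9}:
g(0) = mex{} = 0
g(1) = mex{} = 0
g(2) = mex{0} = 1
g(3) = mex{0} = 1
g(4) = mex{1} = 0
g(5) = mex{0,1} = 2
g(6) = mex{0} = 1
g(7) = mex{0,1,2} = 3
g(8) = mex{0,1} = 2
g(9) = mex{0,1,3} = 2
g(10) = mex{0,1,2} = 3
g(11) = mex{0,1,2} = 3
So g(11) = 3.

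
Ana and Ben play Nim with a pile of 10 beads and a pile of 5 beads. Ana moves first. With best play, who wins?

Write each in binary and XOR column by column:
  1010  (10)
  0101  (5)
  ----
  1111  (15)
The nim-sum is 15 ≠ 0, so this is an N-position: the player to move can win; Ana has a winning move.

Ana wins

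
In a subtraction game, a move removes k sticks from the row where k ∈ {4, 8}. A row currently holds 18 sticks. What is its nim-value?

1

Grundy values for subtraction set {4, 8}:
k:     0  1  2  3  4  5  6  7  8  9 10 11 12 13 14 15 16 17 18
g(k):  0  0  0  0  1  1  1  1  2  2  2  2  0  0  0  0  1  1  1
So g(18) = 1.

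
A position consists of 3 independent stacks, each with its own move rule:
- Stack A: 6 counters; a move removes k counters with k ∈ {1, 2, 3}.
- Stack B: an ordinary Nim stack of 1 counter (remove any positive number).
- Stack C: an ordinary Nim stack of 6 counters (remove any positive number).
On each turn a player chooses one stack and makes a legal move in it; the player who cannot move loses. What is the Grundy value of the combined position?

5

Grundy values for stack A (subtraction set {1, 2, 3}):
k:     0  1  2  3  4  5  6
g(k):  0  1  2  3  0  1  2
So g(6) = 2.
Stack B is a plain Nim stack of size 1, so its Grundy value is 1.
Stack C is a plain Nim stack of size 6, so its Grundy value is 6.
The value of a disjunctive sum is the nim-sum of the parts.
Combined value = 2 ⊕ 1 ⊕ 6 = 5.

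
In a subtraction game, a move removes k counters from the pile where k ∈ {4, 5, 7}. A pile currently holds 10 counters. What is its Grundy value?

Grundy values for subtraction set {4, 5, 7}:
k:     0  1  2  3  4  5  6  7  8  9 10
g(k):  0  0  0  0  1  1  1  1  2  2  2
So g(10) = 2.

2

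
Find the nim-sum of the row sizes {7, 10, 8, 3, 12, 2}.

8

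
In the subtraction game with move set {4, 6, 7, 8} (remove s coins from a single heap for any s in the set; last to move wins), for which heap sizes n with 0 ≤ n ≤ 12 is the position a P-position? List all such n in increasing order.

0, 1, 2, 3, 12

Compute g(0), g(1), … for moves {4, 6, 7, 8}:
g(0) = mex{} = 0
g(1) = mex{} = 0
g(2) = mex{} = 0
g(3) = mex{} = 0
g(4) = mex{0} = 1
g(5) = mex{0} = 1
g(6) = mex{0} = 1
g(7) = mex{0} = 1
g(8) = mex{0,1} = 2
g(9) = mex{0,1} = 2
g(10) = mex{0,1} = 2
g(11) = mex{0,1} = 2
g(12) = mex{1,2} = 0
The P-positions (g = 0) in 0..12 are 0, 1, 2, 3, 12.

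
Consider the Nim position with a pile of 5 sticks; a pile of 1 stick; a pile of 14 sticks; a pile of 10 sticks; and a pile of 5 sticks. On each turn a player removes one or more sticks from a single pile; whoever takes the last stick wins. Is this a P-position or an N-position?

N-position

Nim-sum: 5 ⊕ 1 ⊕ 14 ⊕ 10 ⊕ 5 = 5.
The nim-sum is 5 ≠ 0, so this is an N-position: the player to move can win.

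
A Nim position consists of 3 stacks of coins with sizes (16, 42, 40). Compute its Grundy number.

18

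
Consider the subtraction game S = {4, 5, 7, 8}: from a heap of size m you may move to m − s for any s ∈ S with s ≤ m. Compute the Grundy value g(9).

2

Compute g(0), g(1), … for moves {4, 5, 7, 8}:
g(0) = mex{} = 0
g(1) = mex{} = 0
g(2) = mex{} = 0
g(3) = mex{} = 0
g(4) = mex{0} = 1
g(5) = mex{0} = 1
g(6) = mex{0} = 1
g(7) = mex{0} = 1
g(8) = mex{0,1} = 2
g(9) = mex{0,1} = 2
So g(9) = 2.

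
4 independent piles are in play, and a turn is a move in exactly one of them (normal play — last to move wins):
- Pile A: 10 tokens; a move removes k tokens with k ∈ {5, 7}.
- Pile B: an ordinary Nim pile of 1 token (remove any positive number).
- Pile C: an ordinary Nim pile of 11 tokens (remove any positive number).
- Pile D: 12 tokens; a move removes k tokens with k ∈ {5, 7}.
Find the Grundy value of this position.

Build the Grundy sequence for pile A with g(k) = mex{g(k−s) : s ∈ {5, 7}, s ≤ k}:
k:     0  1  2  3  4  5  6  7  8  9 10
g(k):  0  0  0  0  0  1  1  1  1  1  2
So g(10) = 2.
Pile B is a plain Nim pile of size 1, so its Grundy value is 1.
Pile C is a plain Nim pile of size 11, so its Grundy value is 11.
For pile D, compute g(0), g(1), … with moves {5, 7}:
g(0) = mex{} = 0
g(1) = mex{} = 0
g(2) = mex{} = 0
g(3) = mex{} = 0
g(4) = mex{} = 0
g(5) = mex{0} = 1
g(6) = mex{0} = 1
g(7) = mex{0} = 1
g(8) = mex{0} = 1
g(9) = mex{0} = 1
g(10) = mex{0,1} = 2
g(11) = mex{0,1} = 2
g(12) = mex{1} = 0
So g(12) = 0.
By the Sprague-Grundy theorem, the Grundy value of a sum of independent games is the XOR of the component values.
Combined value = 2 XOR 1 XOR 11 XOR 0 = 8.

8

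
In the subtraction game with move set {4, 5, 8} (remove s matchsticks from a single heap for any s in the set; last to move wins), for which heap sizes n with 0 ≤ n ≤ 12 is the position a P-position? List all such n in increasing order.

0, 1, 2, 3, 12

Build the Grundy sequence with g(k) = mex{g(k−s) : s ∈ {4, 5, 8}, s ≤ k}:
g(0) = mex{} = 0
g(1) = mex{} = 0
g(2) = mex{} = 0
g(3) = mex{} = 0
g(4) = mex{0} = 1
g(5) = mex{0} = 1
g(6) = mex{0} = 1
g(7) = mex{0} = 1
g(8) = mex{0,1} = 2
g(9) = mex{0,1} = 2
g(10) = mex{0,1} = 2
g(11) = mex{0,1} = 2
g(12) = mex{1,2} = 0
The P-positions (g = 0) in 0..12 are 0, 1, 2, 3, 12.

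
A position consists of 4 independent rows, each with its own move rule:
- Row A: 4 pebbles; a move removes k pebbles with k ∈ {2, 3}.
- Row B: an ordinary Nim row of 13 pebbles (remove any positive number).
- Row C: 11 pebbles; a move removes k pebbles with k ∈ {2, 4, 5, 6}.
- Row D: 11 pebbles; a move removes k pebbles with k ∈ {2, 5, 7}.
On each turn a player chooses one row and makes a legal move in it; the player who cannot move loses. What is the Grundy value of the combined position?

For row A, compute g(0), g(1), … with moves {2, 3}:
g(0) = mex{} = 0
g(1) = mex{} = 0
g(2) = mex{0} = 1
g(3) = mex{0} = 1
g(4) = mex{0,1} = 2
So g(4) = 2.
Row B is a plain Nim row of size 13, so its Grundy value is 13.
Build the Grundy sequence for row C with g(k) = mex{g(k−s) : s ∈ {2, 4, 5, 6}, s ≤ k}:
g(0) = mex{} = 0
g(1) = mex{} = 0
g(2) = mex{0} = 1
g(3) = mex{0} = 1
g(4) = mex{0,1} = 2
g(5) = mex{0,1} = 2
g(6) = mex{0,1,2} = 3
g(7) = mex{0,1,2} = 3
g(8) = mex{1,2,3} = 0
g(9) = mex{1,2,3} = 0
g(10) = mex{0,2,3} = 1
g(11) = mex{0,2,3} = 1
So g(11) = 1.
For row D, compute g(0), g(1), … with moves {2, 5, 7}:
k:     0  1  2  3  4  5  6  7  8  9 10 11
g(k):  0  0  1  1  0  2  1  3  2  2  0  3
So g(11) = 3.
The value of a disjunctive sum is the nim-sum of the parts.
Combined value = 2 ⊕ 13 ⊕ 1 ⊕ 3 = 13.

13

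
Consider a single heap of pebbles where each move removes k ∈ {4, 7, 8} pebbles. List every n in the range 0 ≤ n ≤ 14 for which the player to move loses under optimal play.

0, 1, 2, 3, 12, 13, 14

Grundy values for subtraction set {4, 7, 8}:
k:     0  1  2  3  4  5  6  7  8  9 10 11 12 13 14
g(k):  0  0  0  0  1  1  1  1  2  2  2  2  0  0  0
The P-positions (g = 0) in 0..14 are 0, 1, 2, 3, 12, 13, 14.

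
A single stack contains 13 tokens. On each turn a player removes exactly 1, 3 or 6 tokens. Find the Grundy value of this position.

0

Grundy values for subtraction set {1, 3, 6}:
k:     0  1  2  3  4  5  6  7  8  9 10 11 12 13
g(k):  0  1  0  1  0  1  2  3  2  0  1  0  1  0
So g(13) = 0.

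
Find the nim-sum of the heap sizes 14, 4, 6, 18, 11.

Nim-sum: 14 ⊕ 4 ⊕ 6 ⊕ 18 ⊕ 11 = 21.

21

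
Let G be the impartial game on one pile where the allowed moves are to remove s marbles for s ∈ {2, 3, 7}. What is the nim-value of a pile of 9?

2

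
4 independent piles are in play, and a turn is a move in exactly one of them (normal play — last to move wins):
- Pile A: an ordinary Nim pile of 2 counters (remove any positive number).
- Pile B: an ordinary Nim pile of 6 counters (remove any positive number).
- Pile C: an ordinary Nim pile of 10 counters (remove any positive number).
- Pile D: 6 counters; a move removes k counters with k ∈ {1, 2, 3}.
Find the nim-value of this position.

Pile A is a plain Nim pile of size 2, so its Grundy value is 2.
Pile B is a plain Nim pile of size 6, so its Grundy value is 6.
Pile C is a plain Nim pile of size 10, so its Grundy value is 10.
Grundy values for pile D (subtraction set {1, 2, 3}):
g(0) = mex{} = 0
g(1) = mex{0} = 1
g(2) = mex{0,1} = 2
g(3) = mex{0,1,2} = 3
g(4) = mex{1,2,3} = 0
g(5) = mex{0,2,3} = 1
g(6) = mex{0,1,3} = 2
So g(6) = 2.
The value of a disjunctive sum is the nim-sum of the parts.
Combined value = 2 XOR 6 XOR 10 XOR 2 = 12.

12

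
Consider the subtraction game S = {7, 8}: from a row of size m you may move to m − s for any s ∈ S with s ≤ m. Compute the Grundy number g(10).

Compute g(0), g(1), … for moves {7, 8}:
k:     0  1  2  3  4  5  6  7  8  9 10
g(k):  0  0  0  0  0  0  0  1  1  1  1
So g(10) = 1.

1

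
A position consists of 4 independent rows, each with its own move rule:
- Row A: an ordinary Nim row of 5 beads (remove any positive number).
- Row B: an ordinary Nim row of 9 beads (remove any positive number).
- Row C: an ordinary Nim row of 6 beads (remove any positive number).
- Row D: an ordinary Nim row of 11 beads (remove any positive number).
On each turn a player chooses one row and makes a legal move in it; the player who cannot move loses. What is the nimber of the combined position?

1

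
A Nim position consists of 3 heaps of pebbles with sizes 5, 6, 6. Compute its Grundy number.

5

In binary:
  101  (5)
  110  (6)
  110  (6)
  ---
  101  (5)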